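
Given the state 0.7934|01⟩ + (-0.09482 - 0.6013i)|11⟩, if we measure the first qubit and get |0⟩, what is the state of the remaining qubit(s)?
|1⟩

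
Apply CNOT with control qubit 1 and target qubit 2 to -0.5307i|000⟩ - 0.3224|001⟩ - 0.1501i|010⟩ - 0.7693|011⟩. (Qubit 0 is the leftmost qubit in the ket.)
-0.5307i|000⟩ - 0.3224|001⟩ - 0.7693|010⟩ - 0.1501i|011⟩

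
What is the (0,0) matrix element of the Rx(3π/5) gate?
0.5878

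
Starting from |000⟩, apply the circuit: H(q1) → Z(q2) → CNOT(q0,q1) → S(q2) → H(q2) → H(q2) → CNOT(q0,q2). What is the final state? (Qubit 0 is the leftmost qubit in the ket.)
1/√2|000⟩ + 1/√2|010⟩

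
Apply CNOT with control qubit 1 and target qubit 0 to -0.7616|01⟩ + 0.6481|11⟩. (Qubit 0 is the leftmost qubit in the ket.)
0.6481|01⟩ - 0.7616|11⟩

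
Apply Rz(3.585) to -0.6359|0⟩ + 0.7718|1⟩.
(0.1398 + 0.6203i)|0⟩ + (-0.1697 + 0.7529i)|1⟩

Rz(3.585) = [[e^(−iθ/2), 0], [0, e^(iθ/2)]] with e^(±iθ/2) = cos(θ/2) ± i·sin(θ/2); θ = 3.585, cos(θ/2) ≈ -0.219892, sin(θ/2) ≈ 0.975524.
With a = amp(|0⟩) = -0.6359 and b = amp(|1⟩) = 0.7718:
new amp(|0⟩) = (-0.219892 - 0.975524i)·a = (0.1398 + 0.6203i)
new amp(|1⟩) = (-0.219892 + 0.975524i)·b = (-0.1697 + 0.7529i)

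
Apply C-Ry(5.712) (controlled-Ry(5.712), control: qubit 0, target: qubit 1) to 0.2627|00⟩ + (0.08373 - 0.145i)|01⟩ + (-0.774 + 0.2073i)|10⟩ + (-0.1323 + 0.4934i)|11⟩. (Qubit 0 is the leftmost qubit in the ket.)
0.2627|00⟩ + (0.08373 - 0.145i)|01⟩ + (0.7799 - 0.3379i)|10⟩ + (-0.09111 - 0.415i)|11⟩

C-Ry(5.712) leaves the control-|0⟩ kets |00⟩, |01⟩ unchanged and applies Ry(5.712) to qubit 1 on the control-|1⟩ pair (|10⟩, |11⟩).
Ry(5.712) = [[cos(θ/2), −sin(θ/2)], [sin(θ/2), cos(θ/2)]]; θ = 5.712, cos(θ/2) ≈ -0.959495, sin(θ/2) ≈ 0.281726.
With a = amp(|10⟩) = (-0.774 + 0.2073i) and b = amp(|11⟩) = (-0.1323 + 0.4934i):
new amp(|10⟩) = (-0.959495)·a + (-0.281726)·b = (0.7799 - 0.3379i)
new amp(|11⟩) = (0.281726)·a + (-0.959495)·b = (-0.09111 - 0.415i)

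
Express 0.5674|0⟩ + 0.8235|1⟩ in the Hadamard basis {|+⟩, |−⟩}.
0.9835|+⟩ - 0.1811|−⟩

With |ψ⟩ = α|0⟩ + β|1⟩, the Hadamard-basis coefficients are ⟨+|ψ⟩ = (α + β)/√2 and ⟨−|ψ⟩ = (α − β)/√2.
Here α = 0.5674, β = 0.8235: (α + β)/√2 = 0.9835, (α − β)/√2 = -0.1811.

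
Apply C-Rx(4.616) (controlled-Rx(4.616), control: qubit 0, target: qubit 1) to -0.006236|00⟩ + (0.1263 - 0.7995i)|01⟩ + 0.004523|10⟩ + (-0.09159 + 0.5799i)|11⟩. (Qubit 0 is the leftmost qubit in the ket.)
-0.006236|00⟩ + (0.1263 - 0.7995i)|01⟩ + (0.4263 + 0.06781i)|10⟩ + (0.06157 - 0.3932i)|11⟩

C-Rx(4.616) leaves the control-|0⟩ kets |00⟩, |01⟩ unchanged and applies Rx(4.616) to qubit 1 on the control-|1⟩ pair (|10⟩, |11⟩).
Rx(4.616) = [[cos(θ/2), −i·sin(θ/2)], [−i·sin(θ/2), cos(θ/2)]]; θ = 4.616, cos(θ/2) ≈ -0.67222, sin(θ/2) ≈ 0.740351.
With a = amp(|10⟩) = 0.004523 and b = amp(|11⟩) = (-0.09159 + 0.5799i):
new amp(|10⟩) = (-0.67222)·a + (-0.740351i)·b = (0.4263 + 0.06781i)
new amp(|11⟩) = (-0.740351i)·a + (-0.67222)·b = (0.06157 - 0.3932i)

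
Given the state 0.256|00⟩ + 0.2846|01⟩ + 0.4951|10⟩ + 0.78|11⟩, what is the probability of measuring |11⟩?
0.6084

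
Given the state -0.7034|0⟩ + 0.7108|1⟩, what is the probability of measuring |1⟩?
0.5052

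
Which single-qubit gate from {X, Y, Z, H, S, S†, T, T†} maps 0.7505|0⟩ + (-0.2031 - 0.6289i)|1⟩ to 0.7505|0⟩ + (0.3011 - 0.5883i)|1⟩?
T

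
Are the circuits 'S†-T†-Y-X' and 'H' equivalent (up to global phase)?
No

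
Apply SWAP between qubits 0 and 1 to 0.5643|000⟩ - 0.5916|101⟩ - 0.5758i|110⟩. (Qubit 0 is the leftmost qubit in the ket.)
0.5643|000⟩ - 0.5916|011⟩ - 0.5758i|110⟩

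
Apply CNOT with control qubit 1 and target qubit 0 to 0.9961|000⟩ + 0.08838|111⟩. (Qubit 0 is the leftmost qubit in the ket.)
0.9961|000⟩ + 0.08838|011⟩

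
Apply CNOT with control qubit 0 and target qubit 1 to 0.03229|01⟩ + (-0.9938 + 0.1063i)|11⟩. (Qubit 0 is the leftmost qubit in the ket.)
0.03229|01⟩ + (-0.9938 + 0.1063i)|10⟩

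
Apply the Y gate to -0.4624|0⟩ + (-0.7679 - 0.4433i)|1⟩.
(-0.4433 + 0.7679i)|0⟩ - 0.4624i|1⟩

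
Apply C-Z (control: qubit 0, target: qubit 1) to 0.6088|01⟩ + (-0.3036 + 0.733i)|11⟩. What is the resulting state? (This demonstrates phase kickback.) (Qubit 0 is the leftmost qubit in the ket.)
0.6088|01⟩ + (0.3036 - 0.733i)|11⟩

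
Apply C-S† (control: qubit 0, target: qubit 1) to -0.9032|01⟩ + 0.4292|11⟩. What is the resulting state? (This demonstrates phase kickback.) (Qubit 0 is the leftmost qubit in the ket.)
-0.9032|01⟩ - 0.4292i|11⟩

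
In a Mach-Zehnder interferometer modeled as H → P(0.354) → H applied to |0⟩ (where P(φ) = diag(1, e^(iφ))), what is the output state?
(0.969 + 0.1733i)|0⟩ + (0.031 - 0.1733i)|1⟩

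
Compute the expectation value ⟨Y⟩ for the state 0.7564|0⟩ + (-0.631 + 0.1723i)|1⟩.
0.2607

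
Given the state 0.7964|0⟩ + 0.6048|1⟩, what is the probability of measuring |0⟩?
0.6343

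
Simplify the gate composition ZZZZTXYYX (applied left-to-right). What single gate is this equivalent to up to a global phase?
T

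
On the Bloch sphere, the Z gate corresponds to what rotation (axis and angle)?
Rotation by π around the z-axis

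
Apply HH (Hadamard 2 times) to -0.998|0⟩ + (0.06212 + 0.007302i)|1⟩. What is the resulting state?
-0.998|0⟩ + (0.06212 + 0.007302i)|1⟩

H² = I, so an even number of Hadamards cancels: H^2 = I and the state is unchanged.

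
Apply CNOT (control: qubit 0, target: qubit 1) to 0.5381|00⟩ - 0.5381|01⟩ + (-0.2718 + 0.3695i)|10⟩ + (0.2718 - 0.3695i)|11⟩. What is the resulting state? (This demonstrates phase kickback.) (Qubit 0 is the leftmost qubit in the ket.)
0.5381|00⟩ - 0.5381|01⟩ + (0.2718 - 0.3695i)|10⟩ + (-0.2718 + 0.3695i)|11⟩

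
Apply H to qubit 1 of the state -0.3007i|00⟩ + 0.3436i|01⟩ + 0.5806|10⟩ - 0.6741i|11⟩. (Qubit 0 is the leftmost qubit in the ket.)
0.03033i|00⟩ - 0.4556i|01⟩ + (0.4105 - 0.4767i)|10⟩ + (0.4105 + 0.4767i)|11⟩

H on qubit 1 mixes each pair of kets that differ only in qubit 1: amplitudes (a, b) of (|…0…⟩, |…1…⟩) become ((a + b)/√2, (a − b)/√2). Kets absent from the input have amplitude 0.
(|00⟩, |01⟩): (a, b) = (-0.3007i, 0.3436i) → (0.03033i, -0.4556i)
(|10⟩, |11⟩): (a, b) = (0.5806, -0.6741i) → ((0.4105 - 0.4767i), (0.4105 + 0.4767i))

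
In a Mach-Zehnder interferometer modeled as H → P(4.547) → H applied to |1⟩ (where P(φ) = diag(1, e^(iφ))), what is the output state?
(0.5823 + 0.4932i)|0⟩ + (0.4177 - 0.4932i)|1⟩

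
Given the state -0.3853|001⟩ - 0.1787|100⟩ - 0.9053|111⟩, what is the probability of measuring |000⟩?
0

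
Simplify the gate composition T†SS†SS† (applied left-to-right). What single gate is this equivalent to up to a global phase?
T†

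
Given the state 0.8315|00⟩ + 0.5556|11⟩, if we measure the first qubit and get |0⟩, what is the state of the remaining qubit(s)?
|0⟩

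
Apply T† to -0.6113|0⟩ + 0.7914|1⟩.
-0.6113|0⟩ + (0.5596 - 0.5596i)|1⟩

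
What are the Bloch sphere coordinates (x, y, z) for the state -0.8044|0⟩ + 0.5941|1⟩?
(-0.9558, 0, 0.2941)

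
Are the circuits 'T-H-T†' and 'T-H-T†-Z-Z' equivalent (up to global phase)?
Yes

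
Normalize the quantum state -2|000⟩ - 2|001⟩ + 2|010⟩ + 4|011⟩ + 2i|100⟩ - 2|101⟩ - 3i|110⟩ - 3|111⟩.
-0.2722|000⟩ - 0.2722|001⟩ + 0.2722|010⟩ + 0.5443|011⟩ + 0.2722i|100⟩ - 0.2722|101⟩ - (1/√6)i|110⟩ - 1/√6|111⟩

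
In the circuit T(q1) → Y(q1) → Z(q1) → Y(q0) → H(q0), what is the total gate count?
5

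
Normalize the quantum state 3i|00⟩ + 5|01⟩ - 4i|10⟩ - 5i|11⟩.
0.3464i|00⟩ + 1/√3|01⟩ - 0.4619i|10⟩ - (1/√3)i|11⟩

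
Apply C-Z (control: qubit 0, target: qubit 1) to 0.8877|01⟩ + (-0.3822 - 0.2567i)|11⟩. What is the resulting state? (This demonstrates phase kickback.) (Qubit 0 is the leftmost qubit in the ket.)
0.8877|01⟩ + (0.3822 + 0.2567i)|11⟩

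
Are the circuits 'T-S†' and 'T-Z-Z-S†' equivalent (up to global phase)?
Yes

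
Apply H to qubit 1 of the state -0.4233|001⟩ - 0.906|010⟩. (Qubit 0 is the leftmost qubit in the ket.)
-0.6406|000⟩ - 0.2993|001⟩ + 0.6406|010⟩ - 0.2993|011⟩

H on qubit 1 mixes each pair of kets that differ only in qubit 1: amplitudes (a, b) of (|…0…⟩, |…1…⟩) become ((a + b)/√2, (a − b)/√2). Kets absent from the input have amplitude 0.
(|000⟩, |010⟩): (a, b) = (0, -0.906) → (-0.6406, 0.6406)
(|001⟩, |011⟩): (a, b) = (-0.4233, 0) → (-0.2993, -0.2993)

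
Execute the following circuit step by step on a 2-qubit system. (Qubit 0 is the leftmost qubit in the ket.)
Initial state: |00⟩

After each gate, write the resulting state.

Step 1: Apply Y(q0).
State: i|10⟩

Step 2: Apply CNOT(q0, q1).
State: i|11⟩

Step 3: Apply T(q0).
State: (-1/√2 + (1/√2)i)|11⟩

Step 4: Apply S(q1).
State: (-1/√2 - (1/√2)i)|11⟩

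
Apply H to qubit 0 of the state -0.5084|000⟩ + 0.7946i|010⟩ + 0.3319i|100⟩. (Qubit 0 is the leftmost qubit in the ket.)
(-0.3595 + 0.2347i)|000⟩ + 0.5619i|010⟩ + (-0.3595 - 0.2347i)|100⟩ + 0.5619i|110⟩

H on qubit 0 mixes each pair of kets that differ only in qubit 0: amplitudes (a, b) of (|…0…⟩, |…1…⟩) become ((a + b)/√2, (a − b)/√2). Kets absent from the input have amplitude 0.
(|000⟩, |100⟩): (a, b) = (-0.5084, 0.3319i) → ((-0.3595 + 0.2347i), (-0.3595 - 0.2347i))
(|010⟩, |110⟩): (a, b) = (0.7946i, 0) → (0.5619i, 0.5619i)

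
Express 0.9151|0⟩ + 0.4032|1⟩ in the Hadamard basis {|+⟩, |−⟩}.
0.9322|+⟩ + 0.362|−⟩

With |ψ⟩ = α|0⟩ + β|1⟩, the Hadamard-basis coefficients are ⟨+|ψ⟩ = (α + β)/√2 and ⟨−|ψ⟩ = (α − β)/√2.
Here α = 0.9151, β = 0.4032: (α + β)/√2 = 0.9322, (α − β)/√2 = 0.362.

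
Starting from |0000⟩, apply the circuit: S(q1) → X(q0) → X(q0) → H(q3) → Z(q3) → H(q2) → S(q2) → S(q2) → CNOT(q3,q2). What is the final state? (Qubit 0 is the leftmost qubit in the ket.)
1/2|0000⟩ + 1/2|0001⟩ - 1/2|0010⟩ - 1/2|0011⟩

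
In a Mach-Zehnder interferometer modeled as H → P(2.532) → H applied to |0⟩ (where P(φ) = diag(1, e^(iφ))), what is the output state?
(0.09006 + 0.2863i)|0⟩ + (0.9099 - 0.2863i)|1⟩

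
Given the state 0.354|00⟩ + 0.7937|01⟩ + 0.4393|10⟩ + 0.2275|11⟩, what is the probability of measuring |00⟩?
0.1253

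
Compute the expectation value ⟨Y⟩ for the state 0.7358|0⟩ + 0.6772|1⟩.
0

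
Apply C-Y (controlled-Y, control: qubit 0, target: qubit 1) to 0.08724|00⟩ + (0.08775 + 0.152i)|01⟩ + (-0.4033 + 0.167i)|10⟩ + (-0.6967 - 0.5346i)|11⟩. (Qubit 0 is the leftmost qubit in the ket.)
0.08724|00⟩ + (0.08775 + 0.152i)|01⟩ + (-0.5346 + 0.6967i)|10⟩ + (-0.167 - 0.4033i)|11⟩

C-Y leaves the control-|0⟩ kets |00⟩, |01⟩ unchanged and applies Y to qubit 1 on the control-|1⟩ pair (|10⟩, |11⟩).
Y = [[0, -i], [i, 0]].
With a = amp(|10⟩) = (-0.4033 + 0.167i) and b = amp(|11⟩) = (-0.6967 - 0.5346i):
new amp(|10⟩) = (-i)·b = (-0.5346 + 0.6967i)
new amp(|11⟩) = (i)·a = (-0.167 - 0.4033i)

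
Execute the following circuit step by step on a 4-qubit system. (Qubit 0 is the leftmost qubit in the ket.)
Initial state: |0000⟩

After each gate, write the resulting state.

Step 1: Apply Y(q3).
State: i|0001⟩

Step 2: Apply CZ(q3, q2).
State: i|0001⟩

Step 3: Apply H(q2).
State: (1/√2)i|0001⟩ + (1/√2)i|0011⟩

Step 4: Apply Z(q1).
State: (1/√2)i|0001⟩ + (1/√2)i|0011⟩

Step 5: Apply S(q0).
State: (1/√2)i|0001⟩ + (1/√2)i|0011⟩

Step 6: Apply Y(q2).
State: 1/√2|0001⟩ - 1/√2|0011⟩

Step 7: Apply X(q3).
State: 1/√2|0000⟩ - 1/√2|0010⟩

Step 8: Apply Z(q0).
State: 1/√2|0000⟩ - 1/√2|0010⟩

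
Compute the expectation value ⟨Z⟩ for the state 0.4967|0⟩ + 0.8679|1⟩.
-0.5065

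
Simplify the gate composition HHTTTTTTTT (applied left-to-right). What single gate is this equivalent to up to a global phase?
I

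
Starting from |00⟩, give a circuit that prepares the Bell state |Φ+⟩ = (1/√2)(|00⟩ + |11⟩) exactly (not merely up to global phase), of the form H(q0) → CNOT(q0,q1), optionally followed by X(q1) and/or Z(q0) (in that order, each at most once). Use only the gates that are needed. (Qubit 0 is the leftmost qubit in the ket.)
H(q0) → CNOT(q0,q1)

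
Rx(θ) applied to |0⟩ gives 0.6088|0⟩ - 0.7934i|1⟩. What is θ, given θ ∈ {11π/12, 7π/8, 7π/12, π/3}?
7π/12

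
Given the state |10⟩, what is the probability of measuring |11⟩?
0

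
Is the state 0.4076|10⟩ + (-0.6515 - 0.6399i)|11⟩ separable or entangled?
Separable

Writing the state as a|00⟩ + b|01⟩ + c|10⟩ + d|11⟩, it is a product state iff ad − bc = 0.
Here (a, b, c, d) = (0, 0, 0.4076, (-0.6515 - 0.6399i)): ad − bc = (0)(-0.6515 - 0.6399i) − (0)(0.4076) = 0, so the state is separable.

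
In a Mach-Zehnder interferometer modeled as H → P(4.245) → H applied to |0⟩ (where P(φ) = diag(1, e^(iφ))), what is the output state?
(0.2747 - 0.4464i)|0⟩ + (0.7253 + 0.4464i)|1⟩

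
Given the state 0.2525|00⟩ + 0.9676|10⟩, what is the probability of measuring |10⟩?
0.9362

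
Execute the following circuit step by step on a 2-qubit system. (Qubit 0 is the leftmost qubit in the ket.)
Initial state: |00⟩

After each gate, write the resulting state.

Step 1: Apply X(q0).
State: |10⟩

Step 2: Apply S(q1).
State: |10⟩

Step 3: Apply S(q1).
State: |10⟩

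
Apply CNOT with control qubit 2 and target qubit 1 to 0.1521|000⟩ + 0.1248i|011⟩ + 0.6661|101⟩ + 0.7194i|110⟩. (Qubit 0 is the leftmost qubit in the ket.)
0.1521|000⟩ + 0.1248i|001⟩ + 0.7194i|110⟩ + 0.6661|111⟩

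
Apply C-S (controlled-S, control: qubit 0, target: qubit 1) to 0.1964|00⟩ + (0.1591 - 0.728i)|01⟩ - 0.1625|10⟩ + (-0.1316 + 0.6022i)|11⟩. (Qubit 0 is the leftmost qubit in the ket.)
0.1964|00⟩ + (0.1591 - 0.728i)|01⟩ - 0.1625|10⟩ + (-0.6022 - 0.1316i)|11⟩

C-S leaves the control-|0⟩ kets |00⟩, |01⟩ unchanged and applies S to qubit 1 on the control-|1⟩ pair (|10⟩, |11⟩).
S = [[1, 0], [0, i]].
With a = amp(|10⟩) = -0.1625 and b = amp(|11⟩) = (-0.1316 + 0.6022i):
new amp(|10⟩) = (1)·a = -0.1625
new amp(|11⟩) = (i)·b = (-0.6022 - 0.1316i)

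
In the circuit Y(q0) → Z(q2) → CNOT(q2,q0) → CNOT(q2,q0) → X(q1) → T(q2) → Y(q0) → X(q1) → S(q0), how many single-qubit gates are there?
7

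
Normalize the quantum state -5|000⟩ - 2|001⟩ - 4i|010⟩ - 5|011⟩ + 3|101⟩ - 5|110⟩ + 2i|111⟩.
-0.4811|000⟩ - 0.1925|001⟩ - 0.3849i|010⟩ - 0.4811|011⟩ + 0.2887|101⟩ - 0.4811|110⟩ + 0.1925i|111⟩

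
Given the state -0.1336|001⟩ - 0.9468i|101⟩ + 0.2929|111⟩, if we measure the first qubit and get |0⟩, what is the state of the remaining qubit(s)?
-|01⟩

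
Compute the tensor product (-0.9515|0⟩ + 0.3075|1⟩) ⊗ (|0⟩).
-0.9515|00⟩ + 0.3075|10⟩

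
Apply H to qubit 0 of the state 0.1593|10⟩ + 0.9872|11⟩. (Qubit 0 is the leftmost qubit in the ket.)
0.1126|00⟩ + 0.6981|01⟩ - 0.1126|10⟩ - 0.6981|11⟩

H on qubit 0 mixes each pair of kets that differ only in qubit 0: amplitudes (a, b) of (|…0…⟩, |…1…⟩) become ((a + b)/√2, (a − b)/√2). Kets absent from the input have amplitude 0.
(|00⟩, |10⟩): (a, b) = (0, 0.1593) → (0.1126, -0.1126)
(|01⟩, |11⟩): (a, b) = (0, 0.9872) → (0.6981, -0.6981)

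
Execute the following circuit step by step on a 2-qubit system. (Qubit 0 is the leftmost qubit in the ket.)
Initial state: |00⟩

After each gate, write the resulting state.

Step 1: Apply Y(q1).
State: i|01⟩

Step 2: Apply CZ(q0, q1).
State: i|01⟩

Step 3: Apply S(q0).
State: i|01⟩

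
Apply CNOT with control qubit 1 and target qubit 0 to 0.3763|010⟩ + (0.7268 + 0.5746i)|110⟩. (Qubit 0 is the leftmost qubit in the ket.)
(0.7268 + 0.5746i)|010⟩ + 0.3763|110⟩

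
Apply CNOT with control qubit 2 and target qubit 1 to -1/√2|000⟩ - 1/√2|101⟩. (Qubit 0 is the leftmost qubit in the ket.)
-1/√2|000⟩ - 1/√2|111⟩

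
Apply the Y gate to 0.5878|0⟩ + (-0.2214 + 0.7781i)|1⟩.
(0.7781 + 0.2214i)|0⟩ + 0.5878i|1⟩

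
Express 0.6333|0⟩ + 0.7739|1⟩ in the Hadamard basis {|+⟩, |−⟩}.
0.995|+⟩ - 0.09942|−⟩

With |ψ⟩ = α|0⟩ + β|1⟩, the Hadamard-basis coefficients are ⟨+|ψ⟩ = (α + β)/√2 and ⟨−|ψ⟩ = (α − β)/√2.
Here α = 0.6333, β = 0.7739: (α + β)/√2 = 0.995, (α − β)/√2 = -0.09942.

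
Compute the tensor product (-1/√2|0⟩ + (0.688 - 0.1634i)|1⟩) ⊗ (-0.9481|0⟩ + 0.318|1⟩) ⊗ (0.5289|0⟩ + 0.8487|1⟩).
0.3546|000⟩ + 0.569|001⟩ - 0.1189|010⟩ - 0.1908|011⟩ + (-0.345 + 0.08194i)|100⟩ + (-0.5536 + 0.1315i)|101⟩ + (0.1157 - 0.02748i)|110⟩ + (0.1857 - 0.0441i)|111⟩

amp(|b₁b₂…⟩) = product of the factor amplitudes for bits b₁, b₂, …; only kets whose every factor amplitude is nonzero survive.
|000⟩: (-1/√2)(-0.9481)(0.5289) = 0.3546
|001⟩: (-1/√2)(-0.9481)(0.8487) = 0.569
|010⟩: (-1/√2)(0.318)(0.5289) = -0.1189
|011⟩: (-1/√2)(0.318)(0.8487) = -0.1908
|100⟩: (0.688 - 0.1634i)(-0.9481)(0.5289) = (-0.345 + 0.08194i)
|101⟩: (0.688 - 0.1634i)(-0.9481)(0.8487) = (-0.5536 + 0.1315i)
|110⟩: (0.688 - 0.1634i)(0.318)(0.5289) = (0.1157 - 0.02748i)
|111⟩: (0.688 - 0.1634i)(0.318)(0.8487) = (0.1857 - 0.0441i)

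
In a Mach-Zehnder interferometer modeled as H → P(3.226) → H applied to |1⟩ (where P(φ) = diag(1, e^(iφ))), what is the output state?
(0.9982 + 0.04215i)|0⟩ + (0.00178 - 0.04215i)|1⟩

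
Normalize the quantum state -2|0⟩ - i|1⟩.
-0.8944|0⟩ - (1/√5)i|1⟩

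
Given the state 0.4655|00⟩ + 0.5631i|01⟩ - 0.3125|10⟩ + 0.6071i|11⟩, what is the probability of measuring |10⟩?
0.09766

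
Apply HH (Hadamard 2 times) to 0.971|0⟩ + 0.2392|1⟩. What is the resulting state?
0.971|0⟩ + 0.2392|1⟩

H² = I, so an even number of Hadamards cancels: H^2 = I and the state is unchanged.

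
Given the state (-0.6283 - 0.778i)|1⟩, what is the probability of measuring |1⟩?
1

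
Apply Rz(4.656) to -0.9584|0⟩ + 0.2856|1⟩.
(0.6583 + 0.6965i)|0⟩ + (-0.1962 + 0.2076i)|1⟩

Rz(4.656) = [[e^(−iθ/2), 0], [0, e^(iθ/2)]] with e^(±iθ/2) = cos(θ/2) ± i·sin(θ/2); θ = 4.656, cos(θ/2) ≈ -0.686892, sin(θ/2) ≈ 0.72676.
With a = amp(|0⟩) = -0.9584 and b = amp(|1⟩) = 0.2856:
new amp(|0⟩) = (-0.686892 - 0.72676i)·a = (0.6583 + 0.6965i)
new amp(|1⟩) = (-0.686892 + 0.72676i)·b = (-0.1962 + 0.2076i)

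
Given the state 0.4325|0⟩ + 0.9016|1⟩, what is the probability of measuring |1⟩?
0.8129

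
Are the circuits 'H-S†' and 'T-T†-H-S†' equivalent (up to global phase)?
Yes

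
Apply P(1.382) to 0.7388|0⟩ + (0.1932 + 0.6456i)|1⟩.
0.7388|0⟩ + (-0.5979 + 0.3109i)|1⟩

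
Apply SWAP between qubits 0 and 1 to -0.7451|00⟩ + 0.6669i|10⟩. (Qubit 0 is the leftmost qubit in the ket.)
-0.7451|00⟩ + 0.6669i|01⟩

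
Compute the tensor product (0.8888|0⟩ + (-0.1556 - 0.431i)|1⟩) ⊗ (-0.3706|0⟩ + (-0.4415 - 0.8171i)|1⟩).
-0.3294|00⟩ + (-0.3924 - 0.7262i)|01⟩ + (0.05767 + 0.1597i)|10⟩ + (-0.2835 + 0.3174i)|11⟩

amp(|b₁b₂…⟩) = product of the factor amplitudes for bits b₁, b₂, …; only kets whose every factor amplitude is nonzero survive.
|00⟩: (0.8888)(-0.3706) = -0.3294
|01⟩: (0.8888)(-0.4415 - 0.8171i) = (-0.3924 - 0.7262i)
|10⟩: (-0.1556 - 0.431i)(-0.3706) = (0.05767 + 0.1597i)
|11⟩: (-0.1556 - 0.431i)(-0.4415 - 0.8171i) = (-0.2835 + 0.3174i)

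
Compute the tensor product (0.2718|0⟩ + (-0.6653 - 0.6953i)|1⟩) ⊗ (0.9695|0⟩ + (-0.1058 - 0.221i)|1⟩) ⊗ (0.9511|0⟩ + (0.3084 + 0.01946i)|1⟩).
0.2506|000⟩ + (0.08127 + 0.005128i)|001⟩ + (-0.02735 - 0.05713i)|010⟩ + (-0.0077 - 0.01908i)|011⟩ + (-0.6135 - 0.6411i)|100⟩ + (-0.1858 - 0.2204i)|101⟩ + (-0.0792 + 0.2098i)|110⟩ + (-0.02997 + 0.06641i)|111⟩

amp(|b₁b₂…⟩) = product of the factor amplitudes for bits b₁, b₂, …; only kets whose every factor amplitude is nonzero survive.
|000⟩: (0.2718)(0.9695)(0.9511) = 0.2506
|001⟩: (0.2718)(0.9695)(0.3084 + 0.01946i) = (0.08127 + 0.005128i)
|010⟩: (0.2718)(-0.1058 - 0.221i)(0.9511) = (-0.02735 - 0.05713i)
|011⟩: (0.2718)(-0.1058 - 0.221i)(0.3084 + 0.01946i) = (-0.0077 - 0.01908i)
|100⟩: (-0.6653 - 0.6953i)(0.9695)(0.9511) = (-0.6135 - 0.6411i)
|101⟩: (-0.6653 - 0.6953i)(0.9695)(0.3084 + 0.01946i) = (-0.1858 - 0.2204i)
|110⟩: (-0.6653 - 0.6953i)(-0.1058 - 0.221i)(0.9511) = (-0.0792 + 0.2098i)
|111⟩: (-0.6653 - 0.6953i)(-0.1058 - 0.221i)(0.3084 + 0.01946i) = (-0.02997 + 0.06641i)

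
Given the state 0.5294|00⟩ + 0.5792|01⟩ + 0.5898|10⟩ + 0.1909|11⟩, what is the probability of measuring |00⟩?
0.2803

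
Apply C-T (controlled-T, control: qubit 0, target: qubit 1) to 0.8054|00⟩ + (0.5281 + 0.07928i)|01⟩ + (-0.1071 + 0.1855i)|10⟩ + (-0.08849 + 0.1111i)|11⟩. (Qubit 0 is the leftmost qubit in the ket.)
0.8054|00⟩ + (0.5281 + 0.07928i)|01⟩ + (-0.1071 + 0.1855i)|10⟩ + (-0.1411 + 0.01599i)|11⟩

C-T leaves the control-|0⟩ kets |00⟩, |01⟩ unchanged and applies T to qubit 1 on the control-|1⟩ pair (|10⟩, |11⟩).
T = [[1, 0], [0, (1/√2 + (1/√2)i)]].
With a = amp(|10⟩) = (-0.1071 + 0.1855i) and b = amp(|11⟩) = (-0.08849 + 0.1111i):
new amp(|10⟩) = (1)·a = (-0.1071 + 0.1855i)
new amp(|11⟩) = (1/√2 + (1/√2)i)·b = (-0.1411 + 0.01599i)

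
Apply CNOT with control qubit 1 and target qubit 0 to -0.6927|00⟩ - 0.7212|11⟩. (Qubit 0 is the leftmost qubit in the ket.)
-0.6927|00⟩ - 0.7212|01⟩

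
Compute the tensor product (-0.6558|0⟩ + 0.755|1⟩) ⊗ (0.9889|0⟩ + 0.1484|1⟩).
-0.6485|00⟩ - 0.09732|01⟩ + 0.7466|10⟩ + 0.112|11⟩

amp(|b₁b₂…⟩) = product of the factor amplitudes for bits b₁, b₂, …; only kets whose every factor amplitude is nonzero survive.
|00⟩: (-0.6558)(0.9889) = -0.6485
|01⟩: (-0.6558)(0.1484) = -0.09732
|10⟩: (0.755)(0.9889) = 0.7466
|11⟩: (0.755)(0.1484) = 0.112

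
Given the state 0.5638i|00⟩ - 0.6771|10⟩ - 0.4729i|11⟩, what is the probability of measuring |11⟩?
0.2236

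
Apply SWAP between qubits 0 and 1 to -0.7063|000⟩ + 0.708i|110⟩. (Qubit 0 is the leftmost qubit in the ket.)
-0.7063|000⟩ + 0.708i|110⟩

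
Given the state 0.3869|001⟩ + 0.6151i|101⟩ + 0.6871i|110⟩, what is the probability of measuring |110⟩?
0.4721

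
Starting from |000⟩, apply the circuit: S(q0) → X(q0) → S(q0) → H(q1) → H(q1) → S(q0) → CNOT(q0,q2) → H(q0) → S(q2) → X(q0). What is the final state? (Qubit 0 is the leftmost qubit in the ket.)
(1/√2)i|001⟩ - (1/√2)i|101⟩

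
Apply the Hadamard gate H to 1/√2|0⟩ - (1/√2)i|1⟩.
(1/2 - (1/2)i)|0⟩ + (1/2 + (1/2)i)|1⟩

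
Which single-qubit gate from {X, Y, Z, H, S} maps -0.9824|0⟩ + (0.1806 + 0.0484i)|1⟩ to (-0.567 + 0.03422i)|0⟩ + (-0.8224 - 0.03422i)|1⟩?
H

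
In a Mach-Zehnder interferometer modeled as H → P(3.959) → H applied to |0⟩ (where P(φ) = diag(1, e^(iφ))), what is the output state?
(0.1579 - 0.3647i)|0⟩ + (0.8421 + 0.3647i)|1⟩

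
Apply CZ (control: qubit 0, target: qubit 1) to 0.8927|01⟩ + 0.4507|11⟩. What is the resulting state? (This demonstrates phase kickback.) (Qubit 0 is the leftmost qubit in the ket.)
0.8927|01⟩ - 0.4507|11⟩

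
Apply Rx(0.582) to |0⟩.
0.958|0⟩ - 0.2869i|1⟩

Rx(0.582) = [[cos(θ/2), −i·sin(θ/2)], [−i·sin(θ/2), cos(θ/2)]]; θ = 0.582, cos(θ/2) ≈ 0.957957, sin(θ/2) ≈ 0.28691.
With a = amp(|0⟩) = 1 and b = amp(|1⟩) = 0:
new amp(|0⟩) = (0.957957)·a + (-0.28691i)·b = 0.958
new amp(|1⟩) = (-0.28691i)·a + (0.957957)·b = -0.2869i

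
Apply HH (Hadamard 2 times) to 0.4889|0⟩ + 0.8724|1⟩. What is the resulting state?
0.4889|0⟩ + 0.8724|1⟩

H² = I, so an even number of Hadamards cancels: H^2 = I and the state is unchanged.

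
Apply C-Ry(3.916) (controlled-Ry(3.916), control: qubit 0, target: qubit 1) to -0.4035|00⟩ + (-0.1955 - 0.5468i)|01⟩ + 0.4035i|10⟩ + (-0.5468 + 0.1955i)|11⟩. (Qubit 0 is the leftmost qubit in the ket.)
-0.4035|00⟩ + (-0.1955 - 0.5468i)|01⟩ + (0.5063 - 0.3334i)|10⟩ + (0.2065 + 0.2998i)|11⟩

C-Ry(3.916) leaves the control-|0⟩ kets |00⟩, |01⟩ unchanged and applies Ry(3.916) to qubit 1 on the control-|1⟩ pair (|10⟩, |11⟩).
Ry(3.916) = [[cos(θ/2), −sin(θ/2)], [sin(θ/2), cos(θ/2)]]; θ = 3.916, cos(θ/2) ≈ -0.377601, sin(θ/2) ≈ 0.925969.
With a = amp(|10⟩) = 0.4035i and b = amp(|11⟩) = (-0.5468 + 0.1955i):
new amp(|10⟩) = (-0.377601)·a + (-0.925969)·b = (0.5063 - 0.3334i)
new amp(|11⟩) = (0.925969)·a + (-0.377601)·b = (0.2065 + 0.2998i)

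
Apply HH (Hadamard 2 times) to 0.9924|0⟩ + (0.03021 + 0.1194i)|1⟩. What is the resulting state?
0.9924|0⟩ + (0.03021 + 0.1194i)|1⟩

H² = I, so an even number of Hadamards cancels: H^2 = I and the state is unchanged.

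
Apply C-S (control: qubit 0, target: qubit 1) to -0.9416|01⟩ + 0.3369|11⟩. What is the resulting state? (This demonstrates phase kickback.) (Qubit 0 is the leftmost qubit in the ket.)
-0.9416|01⟩ + 0.3369i|11⟩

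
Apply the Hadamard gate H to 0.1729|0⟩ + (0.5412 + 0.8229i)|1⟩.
(0.5049 + 0.5819i)|0⟩ + (-0.2604 - 0.5819i)|1⟩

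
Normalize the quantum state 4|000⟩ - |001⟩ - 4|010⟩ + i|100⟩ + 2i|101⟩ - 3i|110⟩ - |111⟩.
1/√3|000⟩ - 0.1443|001⟩ - 1/√3|010⟩ + 0.1443i|100⟩ + 0.2887i|101⟩ - 0.433i|110⟩ - 0.1443|111⟩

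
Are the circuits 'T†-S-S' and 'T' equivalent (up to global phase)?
No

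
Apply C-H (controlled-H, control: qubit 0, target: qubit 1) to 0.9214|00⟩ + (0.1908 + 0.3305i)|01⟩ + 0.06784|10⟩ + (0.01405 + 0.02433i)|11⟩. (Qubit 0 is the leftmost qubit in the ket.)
0.9214|00⟩ + (0.1908 + 0.3305i)|01⟩ + (0.0579 + 0.0172i)|10⟩ + (0.03804 - 0.0172i)|11⟩

C-H leaves the control-|0⟩ kets |00⟩, |01⟩ unchanged and applies H to qubit 1 on the control-|1⟩ pair (|10⟩, |11⟩).
H = [[1/√2, 1/√2], [1/√2, -1/√2]].
With a = amp(|10⟩) = 0.06784 and b = amp(|11⟩) = (0.01405 + 0.02433i):
new amp(|10⟩) = (1/√2)·a + (1/√2)·b = (0.0579 + 0.0172i)
new amp(|11⟩) = (1/√2)·a + (-1/√2)·b = (0.03804 - 0.0172i)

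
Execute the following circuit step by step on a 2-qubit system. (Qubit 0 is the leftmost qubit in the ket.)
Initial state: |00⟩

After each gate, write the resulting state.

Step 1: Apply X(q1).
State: |01⟩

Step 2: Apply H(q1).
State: 1/√2|00⟩ - 1/√2|01⟩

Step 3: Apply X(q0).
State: 1/√2|10⟩ - 1/√2|11⟩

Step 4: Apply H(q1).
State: |11⟩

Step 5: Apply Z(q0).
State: -|11⟩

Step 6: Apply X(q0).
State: -|01⟩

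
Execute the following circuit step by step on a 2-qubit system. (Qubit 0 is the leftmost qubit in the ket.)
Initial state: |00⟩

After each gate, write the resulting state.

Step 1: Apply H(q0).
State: 1/√2|00⟩ + 1/√2|10⟩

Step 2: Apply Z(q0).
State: 1/√2|00⟩ - 1/√2|10⟩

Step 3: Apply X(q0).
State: -1/√2|00⟩ + 1/√2|10⟩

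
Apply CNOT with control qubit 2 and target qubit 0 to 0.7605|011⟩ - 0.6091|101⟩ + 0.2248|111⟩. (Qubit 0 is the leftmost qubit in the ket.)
-0.6091|001⟩ + 0.2248|011⟩ + 0.7605|111⟩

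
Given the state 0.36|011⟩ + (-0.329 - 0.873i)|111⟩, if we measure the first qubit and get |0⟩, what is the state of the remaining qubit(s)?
|11⟩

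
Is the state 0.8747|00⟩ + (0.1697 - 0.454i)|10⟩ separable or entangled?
Separable

Writing the state as a|00⟩ + b|01⟩ + c|10⟩ + d|11⟩, it is a product state iff ad − bc = 0.
Here (a, b, c, d) = (0.8747, 0, (0.1697 - 0.454i), 0): ad − bc = (0.8747)(0) − (0)(0.1697 - 0.454i) = 0, so the state is separable.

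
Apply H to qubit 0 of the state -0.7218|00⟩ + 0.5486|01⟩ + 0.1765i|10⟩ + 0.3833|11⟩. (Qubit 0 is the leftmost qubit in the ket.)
(-0.5104 + 0.1248i)|00⟩ + 0.659|01⟩ + (-0.5104 - 0.1248i)|10⟩ + 0.1169|11⟩

H on qubit 0 mixes each pair of kets that differ only in qubit 0: amplitudes (a, b) of (|…0…⟩, |…1…⟩) become ((a + b)/√2, (a − b)/√2). Kets absent from the input have amplitude 0.
(|00⟩, |10⟩): (a, b) = (-0.7218, 0.1765i) → ((-0.5104 + 0.1248i), (-0.5104 - 0.1248i))
(|01⟩, |11⟩): (a, b) = (0.5486, 0.3833) → (0.659, 0.1169)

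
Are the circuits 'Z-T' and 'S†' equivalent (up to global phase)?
No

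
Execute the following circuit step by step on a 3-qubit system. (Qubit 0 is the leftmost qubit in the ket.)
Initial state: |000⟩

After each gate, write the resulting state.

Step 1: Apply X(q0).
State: |100⟩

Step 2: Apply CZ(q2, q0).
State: |100⟩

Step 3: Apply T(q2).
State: |100⟩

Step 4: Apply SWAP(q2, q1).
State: |100⟩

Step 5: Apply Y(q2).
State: i|101⟩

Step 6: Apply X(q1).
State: i|111⟩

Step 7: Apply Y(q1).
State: |101⟩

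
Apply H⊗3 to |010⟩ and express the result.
1/√8|000⟩ + 1/√8|001⟩ - 1/√8|010⟩ - 1/√8|011⟩ + 1/√8|100⟩ + 1/√8|101⟩ - 1/√8|110⟩ - 1/√8|111⟩

H⊗3 gives amp(|y⟩) = (1/2√2) Σ_x (−1)^(x·y) amp(|x⟩), where x·y is the number of positions in which both x and y have a 1.
|000⟩: (1)/(2√2) = 1/√8
|001⟩: (1)/(2√2) = 1/√8
|010⟩: (-1)/(2√2) = -1/√8
|011⟩: (-1)/(2√2) = -1/√8
|100⟩: (1)/(2√2) = 1/√8
|101⟩: (1)/(2√2) = 1/√8
|110⟩: (-1)/(2√2) = -1/√8
|111⟩: (-1)/(2√2) = -1/√8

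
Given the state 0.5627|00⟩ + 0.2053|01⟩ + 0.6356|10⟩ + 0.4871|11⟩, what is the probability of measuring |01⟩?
0.04215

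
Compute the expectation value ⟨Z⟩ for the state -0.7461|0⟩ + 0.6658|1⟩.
0.1134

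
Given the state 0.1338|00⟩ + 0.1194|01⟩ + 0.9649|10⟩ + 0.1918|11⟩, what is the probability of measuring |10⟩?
0.931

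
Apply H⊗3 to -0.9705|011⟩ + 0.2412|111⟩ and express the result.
-0.2578|000⟩ + 0.2578|001⟩ + 0.2578|010⟩ - 0.2578|011⟩ - 0.4284|100⟩ + 0.4284|101⟩ + 0.4284|110⟩ - 0.4284|111⟩

H⊗3 gives amp(|y⟩) = (1/2√2) Σ_x (−1)^(x·y) amp(|x⟩), where x·y is the number of positions in which both x and y have a 1.
|000⟩: (-0.9705 + 0.2412)/(2√2) = -0.2578
|001⟩: (0.9705 - 0.2412)/(2√2) = 0.2578
|010⟩: (0.9705 - 0.2412)/(2√2) = 0.2578
|011⟩: (-0.9705 + 0.2412)/(2√2) = -0.2578
|100⟩: (-0.9705 - 0.2412)/(2√2) = -0.4284
|101⟩: (0.9705 + 0.2412)/(2√2) = 0.4284
|110⟩: (0.9705 + 0.2412)/(2√2) = 0.4284
|111⟩: (-0.9705 - 0.2412)/(2√2) = -0.4284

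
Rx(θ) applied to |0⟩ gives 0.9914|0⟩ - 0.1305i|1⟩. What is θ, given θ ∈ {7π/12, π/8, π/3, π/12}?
π/12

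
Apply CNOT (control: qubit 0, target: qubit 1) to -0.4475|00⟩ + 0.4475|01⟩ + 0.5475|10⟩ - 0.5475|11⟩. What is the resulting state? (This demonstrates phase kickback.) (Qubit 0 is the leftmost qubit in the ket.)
-0.4475|00⟩ + 0.4475|01⟩ - 0.5475|10⟩ + 0.5475|11⟩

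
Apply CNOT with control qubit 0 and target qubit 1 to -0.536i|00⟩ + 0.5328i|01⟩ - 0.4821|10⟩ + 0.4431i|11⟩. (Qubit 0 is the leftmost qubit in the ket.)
-0.536i|00⟩ + 0.5328i|01⟩ + 0.4431i|10⟩ - 0.4821|11⟩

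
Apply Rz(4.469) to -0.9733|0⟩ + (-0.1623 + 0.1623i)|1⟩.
(0.5996 + 0.7667i)|0⟩ + (-0.02786 - 0.2278i)|1⟩

Rz(4.469) = [[e^(−iθ/2), 0], [0, e^(iθ/2)]] with e^(±iθ/2) = cos(θ/2) ± i·sin(θ/2); θ = 4.469, cos(θ/2) ≈ -0.616039, sin(θ/2) ≈ 0.787716.
With a = amp(|0⟩) = -0.9733 and b = amp(|1⟩) = (-0.1623 + 0.1623i):
new amp(|0⟩) = (-0.616039 - 0.787716i)·a = (0.5996 + 0.7667i)
new amp(|1⟩) = (-0.616039 + 0.787716i)·b = (-0.02786 - 0.2278i)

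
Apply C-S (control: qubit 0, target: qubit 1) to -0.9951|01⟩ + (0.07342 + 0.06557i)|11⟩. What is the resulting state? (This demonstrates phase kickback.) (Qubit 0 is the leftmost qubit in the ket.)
-0.9951|01⟩ + (-0.06557 + 0.07342i)|11⟩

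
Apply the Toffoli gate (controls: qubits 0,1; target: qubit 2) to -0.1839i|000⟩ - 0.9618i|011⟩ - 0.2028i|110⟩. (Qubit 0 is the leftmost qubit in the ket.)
-0.1839i|000⟩ - 0.9618i|011⟩ - 0.2028i|111⟩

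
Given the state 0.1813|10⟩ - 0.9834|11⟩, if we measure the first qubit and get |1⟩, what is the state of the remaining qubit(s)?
0.1813|0⟩ - 0.9834|1⟩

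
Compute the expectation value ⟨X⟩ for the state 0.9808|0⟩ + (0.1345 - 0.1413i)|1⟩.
0.2638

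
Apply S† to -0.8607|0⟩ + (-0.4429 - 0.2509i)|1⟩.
-0.8607|0⟩ + (-0.2509 + 0.4429i)|1⟩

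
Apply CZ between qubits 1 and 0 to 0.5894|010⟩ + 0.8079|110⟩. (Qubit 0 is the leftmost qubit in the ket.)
0.5894|010⟩ - 0.8079|110⟩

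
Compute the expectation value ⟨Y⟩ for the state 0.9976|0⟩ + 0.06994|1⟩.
0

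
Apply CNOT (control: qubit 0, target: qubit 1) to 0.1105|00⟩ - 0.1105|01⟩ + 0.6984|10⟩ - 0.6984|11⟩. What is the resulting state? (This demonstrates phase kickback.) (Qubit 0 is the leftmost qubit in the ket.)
0.1105|00⟩ - 0.1105|01⟩ - 0.6984|10⟩ + 0.6984|11⟩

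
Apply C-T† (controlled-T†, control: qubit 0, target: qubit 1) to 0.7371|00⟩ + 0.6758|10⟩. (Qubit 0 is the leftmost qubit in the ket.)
0.7371|00⟩ + 0.6758|10⟩

C-T† leaves the control-|0⟩ kets |00⟩, |01⟩ unchanged and applies T† to qubit 1 on the control-|1⟩ pair (|10⟩, |11⟩).
T† = [[1, 0], [0, (1/√2 - (1/√2)i)]].
With a = amp(|10⟩) = 0.6758 and b = amp(|11⟩) = 0:
new amp(|10⟩) = (1)·a = 0.6758
new amp(|11⟩) = (1/√2 - (1/√2)i)·b = 0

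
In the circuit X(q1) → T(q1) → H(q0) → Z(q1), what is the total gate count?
4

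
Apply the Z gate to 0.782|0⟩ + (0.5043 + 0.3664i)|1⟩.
0.782|0⟩ + (-0.5043 - 0.3664i)|1⟩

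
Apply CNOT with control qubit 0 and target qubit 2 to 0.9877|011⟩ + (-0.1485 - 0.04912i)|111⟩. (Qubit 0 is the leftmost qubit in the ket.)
0.9877|011⟩ + (-0.1485 - 0.04912i)|110⟩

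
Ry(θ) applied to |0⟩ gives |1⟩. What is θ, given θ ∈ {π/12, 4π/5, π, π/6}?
π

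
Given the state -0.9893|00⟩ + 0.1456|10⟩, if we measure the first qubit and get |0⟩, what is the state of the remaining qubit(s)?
-|0⟩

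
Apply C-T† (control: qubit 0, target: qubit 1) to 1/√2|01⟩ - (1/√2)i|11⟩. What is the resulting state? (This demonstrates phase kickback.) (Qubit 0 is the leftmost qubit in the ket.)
1/√2|01⟩ + (-1/2 - (1/2)i)|11⟩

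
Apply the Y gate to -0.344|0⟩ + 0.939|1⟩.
-0.939i|0⟩ - 0.344i|1⟩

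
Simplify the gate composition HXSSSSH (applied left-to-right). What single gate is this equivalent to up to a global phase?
Z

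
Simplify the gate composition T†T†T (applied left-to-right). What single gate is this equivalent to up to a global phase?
T†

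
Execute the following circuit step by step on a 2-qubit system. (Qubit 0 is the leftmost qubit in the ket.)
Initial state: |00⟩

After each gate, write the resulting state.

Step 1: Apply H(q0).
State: 1/√2|00⟩ + 1/√2|10⟩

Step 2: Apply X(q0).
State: 1/√2|00⟩ + 1/√2|10⟩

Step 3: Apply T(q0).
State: 1/√2|00⟩ + (1/2 + (1/2)i)|10⟩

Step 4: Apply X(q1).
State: 1/√2|01⟩ + (1/2 + (1/2)i)|11⟩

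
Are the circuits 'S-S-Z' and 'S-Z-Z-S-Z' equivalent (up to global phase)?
Yes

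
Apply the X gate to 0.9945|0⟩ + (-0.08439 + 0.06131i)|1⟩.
(-0.08439 + 0.06131i)|0⟩ + 0.9945|1⟩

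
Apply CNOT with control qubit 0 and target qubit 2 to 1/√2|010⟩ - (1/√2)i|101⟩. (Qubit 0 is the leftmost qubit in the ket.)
1/√2|010⟩ - (1/√2)i|100⟩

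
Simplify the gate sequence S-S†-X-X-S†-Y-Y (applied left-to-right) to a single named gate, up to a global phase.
S†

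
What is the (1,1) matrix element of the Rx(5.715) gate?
-0.9599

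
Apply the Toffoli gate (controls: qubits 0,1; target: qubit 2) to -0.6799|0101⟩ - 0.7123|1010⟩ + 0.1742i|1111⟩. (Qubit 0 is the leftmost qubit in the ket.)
-0.6799|0101⟩ - 0.7123|1010⟩ + 0.1742i|1101⟩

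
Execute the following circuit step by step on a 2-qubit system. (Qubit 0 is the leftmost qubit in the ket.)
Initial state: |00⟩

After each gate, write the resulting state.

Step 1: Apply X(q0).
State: |10⟩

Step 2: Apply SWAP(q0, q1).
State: |01⟩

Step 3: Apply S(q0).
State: |01⟩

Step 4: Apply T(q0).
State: |01⟩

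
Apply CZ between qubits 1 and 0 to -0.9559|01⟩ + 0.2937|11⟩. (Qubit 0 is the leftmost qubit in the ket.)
-0.9559|01⟩ - 0.2937|11⟩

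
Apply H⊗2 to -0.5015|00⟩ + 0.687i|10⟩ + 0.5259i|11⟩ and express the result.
(-0.2508 + 0.6065i)|00⟩ + (-0.2508 + 0.08055i)|01⟩ + (-0.2508 - 0.6065i)|10⟩ + (-0.2508 - 0.08055i)|11⟩

H⊗2 gives amp(|y⟩) = (1/2) Σ_x (−1)^(x·y) amp(|x⟩), where x·y is the number of positions in which both x and y have a 1.
|00⟩: (-0.5015 + 0.687i + 0.5259i)/2 = (-0.2508 + 0.6065i)
|01⟩: (-0.5015 + 0.687i - 0.5259i)/2 = (-0.2508 + 0.08055i)
|10⟩: (-0.5015 - 0.687i - 0.5259i)/2 = (-0.2508 - 0.6065i)
|11⟩: (-0.5015 - 0.687i + 0.5259i)/2 = (-0.2508 - 0.08055i)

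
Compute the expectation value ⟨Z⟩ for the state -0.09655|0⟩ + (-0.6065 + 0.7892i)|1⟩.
-0.9814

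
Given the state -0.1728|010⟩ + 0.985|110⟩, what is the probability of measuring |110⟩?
0.9702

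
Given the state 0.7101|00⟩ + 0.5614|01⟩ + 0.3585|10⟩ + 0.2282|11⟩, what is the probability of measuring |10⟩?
0.1285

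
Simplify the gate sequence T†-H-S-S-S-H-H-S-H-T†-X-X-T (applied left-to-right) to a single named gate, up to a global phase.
T†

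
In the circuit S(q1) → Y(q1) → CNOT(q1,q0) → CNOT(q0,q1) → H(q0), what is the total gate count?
5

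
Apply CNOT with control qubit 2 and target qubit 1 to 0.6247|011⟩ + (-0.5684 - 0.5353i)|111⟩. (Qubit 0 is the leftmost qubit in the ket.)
0.6247|001⟩ + (-0.5684 - 0.5353i)|101⟩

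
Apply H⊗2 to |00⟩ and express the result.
1/2|00⟩ + 1/2|01⟩ + 1/2|10⟩ + 1/2|11⟩

H⊗2 gives amp(|y⟩) = (1/2) Σ_x (−1)^(x·y) amp(|x⟩), where x·y is the number of positions in which both x and y have a 1.
|00⟩: (1)/2 = 1/2
|01⟩: (1)/2 = 1/2
|10⟩: (1)/2 = 1/2
|11⟩: (1)/2 = 1/2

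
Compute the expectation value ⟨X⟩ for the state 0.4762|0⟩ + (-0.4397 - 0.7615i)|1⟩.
-0.4188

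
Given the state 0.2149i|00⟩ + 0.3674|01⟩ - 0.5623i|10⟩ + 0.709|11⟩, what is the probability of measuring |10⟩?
0.3162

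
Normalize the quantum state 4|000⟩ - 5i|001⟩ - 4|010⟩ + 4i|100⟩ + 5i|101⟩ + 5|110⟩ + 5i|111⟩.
0.3288|000⟩ - 0.411i|001⟩ - 0.3288|010⟩ + 0.3288i|100⟩ + 0.411i|101⟩ + 0.411|110⟩ + 0.411i|111⟩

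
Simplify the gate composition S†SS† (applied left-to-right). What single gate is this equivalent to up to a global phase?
S†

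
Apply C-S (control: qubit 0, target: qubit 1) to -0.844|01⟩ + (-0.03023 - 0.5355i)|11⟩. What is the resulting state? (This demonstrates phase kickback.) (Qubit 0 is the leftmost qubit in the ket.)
-0.844|01⟩ + (0.5355 - 0.03023i)|11⟩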